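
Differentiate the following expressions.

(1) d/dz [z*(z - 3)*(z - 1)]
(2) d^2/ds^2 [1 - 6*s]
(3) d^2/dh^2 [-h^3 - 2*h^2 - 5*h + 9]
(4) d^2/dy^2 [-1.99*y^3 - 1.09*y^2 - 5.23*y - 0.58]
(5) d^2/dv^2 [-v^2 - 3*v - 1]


(1) = 3*z^2 - 8*z + 3
(2) = 0
(3) = -6*h - 4
(4) = -11.94*y - 2.18
(5) = -2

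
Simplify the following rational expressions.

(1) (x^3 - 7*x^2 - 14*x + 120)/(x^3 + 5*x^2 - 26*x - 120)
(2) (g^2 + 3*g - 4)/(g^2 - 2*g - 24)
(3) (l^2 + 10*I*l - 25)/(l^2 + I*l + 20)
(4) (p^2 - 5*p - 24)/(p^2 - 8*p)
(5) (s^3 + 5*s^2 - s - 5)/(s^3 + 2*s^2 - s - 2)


(1) = (x - 6)/(x + 6)
(2) = (g - 1)/(g - 6)
(3) = (l + 5*I)/(l - 4*I)
(4) = (p + 3)/p
(5) = (s + 5)/(s + 2)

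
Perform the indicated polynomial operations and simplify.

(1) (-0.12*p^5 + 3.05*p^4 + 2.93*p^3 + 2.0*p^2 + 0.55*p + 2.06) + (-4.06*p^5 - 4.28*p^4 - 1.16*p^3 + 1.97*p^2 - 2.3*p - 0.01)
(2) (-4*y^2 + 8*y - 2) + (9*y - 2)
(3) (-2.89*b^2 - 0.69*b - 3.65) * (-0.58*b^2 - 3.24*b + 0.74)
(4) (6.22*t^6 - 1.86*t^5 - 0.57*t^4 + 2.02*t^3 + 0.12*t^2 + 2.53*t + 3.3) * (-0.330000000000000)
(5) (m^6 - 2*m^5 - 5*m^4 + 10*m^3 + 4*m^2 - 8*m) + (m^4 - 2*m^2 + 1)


(1) = -4.18*p^5 - 1.23*p^4 + 1.77*p^3 + 3.97*p^2 - 1.75*p + 2.05
(2) = -4*y^2 + 17*y - 4
(3) = 1.6762*b^4 + 9.7638*b^3 + 2.214*b^2 + 11.3154*b - 2.701
(4) = -2.0526*t^6 + 0.6138*t^5 + 0.1881*t^4 - 0.6666*t^3 - 0.0396*t^2 - 0.8349*t - 1.089
(5) = m^6 - 2*m^5 - 4*m^4 + 10*m^3 + 2*m^2 - 8*m + 1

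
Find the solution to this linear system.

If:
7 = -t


Then:
t = -7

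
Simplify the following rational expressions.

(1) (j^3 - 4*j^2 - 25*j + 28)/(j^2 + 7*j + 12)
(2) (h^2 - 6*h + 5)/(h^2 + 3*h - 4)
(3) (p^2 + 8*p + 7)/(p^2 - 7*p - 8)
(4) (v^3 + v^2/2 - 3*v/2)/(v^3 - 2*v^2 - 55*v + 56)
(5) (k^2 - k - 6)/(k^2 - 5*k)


(1) = (j^2 - 8*j + 7)/(j + 3)
(2) = (h - 5)/(h + 4)
(3) = (p + 7)/(p - 8)
(4) = (2*v^2 + 3*v)/(2*v^2 - 2*v - 112)
(5) = (k^2 - k - 6)/(k^2 - 5*k)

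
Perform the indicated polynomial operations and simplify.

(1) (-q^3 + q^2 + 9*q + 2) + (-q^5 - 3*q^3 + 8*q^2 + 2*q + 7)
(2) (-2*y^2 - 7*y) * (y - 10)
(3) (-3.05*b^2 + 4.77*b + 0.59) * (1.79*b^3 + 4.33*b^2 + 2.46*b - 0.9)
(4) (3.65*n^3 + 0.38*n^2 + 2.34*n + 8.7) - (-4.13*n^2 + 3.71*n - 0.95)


(1) = -q^5 - 4*q^3 + 9*q^2 + 11*q + 9
(2) = -2*y^3 + 13*y^2 + 70*y
(3) = -5.4595*b^5 - 4.6682*b^4 + 14.2072*b^3 + 17.0339*b^2 - 2.8416*b - 0.531
(4) = 3.65*n^3 + 4.51*n^2 - 1.37*n + 9.65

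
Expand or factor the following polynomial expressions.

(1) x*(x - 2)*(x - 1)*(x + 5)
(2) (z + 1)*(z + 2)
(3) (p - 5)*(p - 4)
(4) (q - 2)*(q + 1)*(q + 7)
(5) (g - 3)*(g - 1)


(1) = x^4 + 2*x^3 - 13*x^2 + 10*x
(2) = z^2 + 3*z + 2
(3) = p^2 - 9*p + 20
(4) = q^3 + 6*q^2 - 9*q - 14
(5) = g^2 - 4*g + 3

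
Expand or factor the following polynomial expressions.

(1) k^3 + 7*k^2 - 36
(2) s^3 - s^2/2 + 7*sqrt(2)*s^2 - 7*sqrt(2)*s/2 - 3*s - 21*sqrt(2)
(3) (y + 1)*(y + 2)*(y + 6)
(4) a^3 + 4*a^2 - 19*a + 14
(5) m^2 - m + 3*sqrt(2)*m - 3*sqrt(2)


(1) = (k - 2)*(k + 3)*(k + 6)
(2) = (s - 2)*(s + 3/2)*(s + 7*sqrt(2))
(3) = y^3 + 9*y^2 + 20*y + 12
(4) = (a - 2)*(a - 1)*(a + 7)
(5) = (m - 1)*(m + 3*sqrt(2))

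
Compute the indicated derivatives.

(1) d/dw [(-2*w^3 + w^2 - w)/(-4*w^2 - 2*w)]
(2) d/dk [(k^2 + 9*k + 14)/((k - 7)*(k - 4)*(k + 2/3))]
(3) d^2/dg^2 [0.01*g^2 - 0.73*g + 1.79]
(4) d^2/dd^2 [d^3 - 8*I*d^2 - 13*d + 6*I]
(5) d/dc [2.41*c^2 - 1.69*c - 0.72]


(1) = (4*w^2 + 4*w - 3)/(2*(4*w^2 + 4*w + 1))
(2) = 3*(-3*k^4 - 54*k^3 + 215*k^2 + 980*k - 364)/(9*k^6 - 186*k^5 + 1333*k^4 - 3508*k^3 + 372*k^2 + 6944*k + 3136)
(3) = 0.0200000000000000
(4) = 6*d - 16*I
(5) = 4.82*c - 1.69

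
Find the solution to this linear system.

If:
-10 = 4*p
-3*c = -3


Then:
c = 1
p = -5/2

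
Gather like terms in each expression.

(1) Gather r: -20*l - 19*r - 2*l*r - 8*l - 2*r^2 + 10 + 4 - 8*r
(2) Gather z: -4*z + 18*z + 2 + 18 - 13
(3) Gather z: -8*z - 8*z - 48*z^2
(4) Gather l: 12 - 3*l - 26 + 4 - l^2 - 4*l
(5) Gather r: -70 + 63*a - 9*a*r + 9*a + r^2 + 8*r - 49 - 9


(1) = -28*l - 2*r^2 + r*(-2*l - 27) + 14
(2) = 14*z + 7
(3) = -48*z^2 - 16*z
(4) = -l^2 - 7*l - 10
(5) = 72*a + r^2 + r*(8 - 9*a) - 128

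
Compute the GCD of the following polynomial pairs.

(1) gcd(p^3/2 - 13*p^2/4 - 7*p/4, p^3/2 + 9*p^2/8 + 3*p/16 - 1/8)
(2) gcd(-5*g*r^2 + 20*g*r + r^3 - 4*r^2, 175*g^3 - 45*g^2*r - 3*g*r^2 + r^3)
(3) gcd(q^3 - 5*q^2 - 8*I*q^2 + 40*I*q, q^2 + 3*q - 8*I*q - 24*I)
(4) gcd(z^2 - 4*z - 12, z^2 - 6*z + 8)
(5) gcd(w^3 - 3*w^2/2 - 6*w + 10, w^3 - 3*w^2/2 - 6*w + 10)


(1) = gcd(p*(p/2 + 1/4)*(p - 7), (p/2 + 1)*(p - 1/4)*(p + 1/2)) = p + 1/2
(2) = gcd(r*(-5*g + r)*(r - 4), (-5*g + r)^2*(7*g + r)) = -5*g + r
(3) = q - 8*I
(4) = 1
(5) = gcd((w - 2)^2*(w + 5/2), (w - 2)^2*(w + 5/2)) = w^3 - 3*w^2/2 - 6*w + 10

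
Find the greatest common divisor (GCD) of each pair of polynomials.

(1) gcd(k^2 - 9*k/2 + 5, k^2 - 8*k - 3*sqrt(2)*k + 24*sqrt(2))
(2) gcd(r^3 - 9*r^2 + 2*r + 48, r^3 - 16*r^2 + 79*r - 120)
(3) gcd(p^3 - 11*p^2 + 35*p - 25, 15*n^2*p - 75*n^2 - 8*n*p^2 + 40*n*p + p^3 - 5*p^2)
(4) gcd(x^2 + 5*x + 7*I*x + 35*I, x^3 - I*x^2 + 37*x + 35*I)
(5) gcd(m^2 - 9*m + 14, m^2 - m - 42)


(1) = 1
(2) = r^2 - 11*r + 24
(3) = gcd((p - 5)^2*(p - 1), (-5*n + p)*(-3*n + p)*(p - 5)) = p - 5
(4) = gcd((x + 5)*(x + 7*I), (x - 7*I)*(x + I)*(x + 5*I)) = 1
(5) = gcd((m - 7)*(m - 2), (m - 7)*(m + 6)) = m - 7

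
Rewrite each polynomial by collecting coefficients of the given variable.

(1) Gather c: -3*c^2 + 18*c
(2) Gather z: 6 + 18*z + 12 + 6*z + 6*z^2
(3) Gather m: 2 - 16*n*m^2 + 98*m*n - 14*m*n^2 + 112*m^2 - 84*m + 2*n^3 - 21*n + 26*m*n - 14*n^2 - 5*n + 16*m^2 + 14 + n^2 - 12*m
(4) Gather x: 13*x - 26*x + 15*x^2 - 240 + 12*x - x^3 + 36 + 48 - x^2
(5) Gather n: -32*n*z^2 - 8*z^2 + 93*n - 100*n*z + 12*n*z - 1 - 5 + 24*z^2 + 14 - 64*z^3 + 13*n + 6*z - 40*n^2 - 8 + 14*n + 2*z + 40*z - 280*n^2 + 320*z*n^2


(1) = -3*c^2 + 18*c
(2) = 6*z^2 + 24*z + 18
(3) = m^2*(128 - 16*n) + m*(-14*n^2 + 124*n - 96) + 2*n^3 - 13*n^2 - 26*n + 16
(4) = -x^3 + 14*x^2 - x - 156
(5) = n^2*(320*z - 320) + n*(-32*z^2 - 88*z + 120) - 64*z^3 + 16*z^2 + 48*z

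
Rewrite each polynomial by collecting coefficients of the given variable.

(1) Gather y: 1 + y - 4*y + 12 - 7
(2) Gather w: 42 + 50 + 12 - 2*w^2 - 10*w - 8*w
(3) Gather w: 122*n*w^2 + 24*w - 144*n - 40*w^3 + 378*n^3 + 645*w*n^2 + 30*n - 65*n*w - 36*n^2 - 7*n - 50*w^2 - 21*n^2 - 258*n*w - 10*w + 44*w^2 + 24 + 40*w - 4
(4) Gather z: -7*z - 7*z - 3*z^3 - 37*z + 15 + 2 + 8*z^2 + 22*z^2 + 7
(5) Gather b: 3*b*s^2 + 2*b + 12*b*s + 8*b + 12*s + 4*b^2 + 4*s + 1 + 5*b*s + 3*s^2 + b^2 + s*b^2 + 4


(1) = 6 - 3*y
(2) = -2*w^2 - 18*w + 104
(3) = 378*n^3 - 57*n^2 - 121*n - 40*w^3 + w^2*(122*n - 6) + w*(645*n^2 - 323*n + 54) + 20
(4) = -3*z^3 + 30*z^2 - 51*z + 24
(5) = b^2*(s + 5) + b*(3*s^2 + 17*s + 10) + 3*s^2 + 16*s + 5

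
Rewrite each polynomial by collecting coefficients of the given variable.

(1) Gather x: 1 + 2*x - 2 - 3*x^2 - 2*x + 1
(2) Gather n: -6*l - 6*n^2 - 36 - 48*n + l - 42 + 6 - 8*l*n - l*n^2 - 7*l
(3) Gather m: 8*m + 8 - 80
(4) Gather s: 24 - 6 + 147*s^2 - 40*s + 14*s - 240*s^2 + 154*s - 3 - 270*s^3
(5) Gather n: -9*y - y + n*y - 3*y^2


(1) = -3*x^2
(2) = -12*l + n^2*(-l - 6) + n*(-8*l - 48) - 72
(3) = 8*m - 72
(4) = -270*s^3 - 93*s^2 + 128*s + 15
(5) = n*y - 3*y^2 - 10*y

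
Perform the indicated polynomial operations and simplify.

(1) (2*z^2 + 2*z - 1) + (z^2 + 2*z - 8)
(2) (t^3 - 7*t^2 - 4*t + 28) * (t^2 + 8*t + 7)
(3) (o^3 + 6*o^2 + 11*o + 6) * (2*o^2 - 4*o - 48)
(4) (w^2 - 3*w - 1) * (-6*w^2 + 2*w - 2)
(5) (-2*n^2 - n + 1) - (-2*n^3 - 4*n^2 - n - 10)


(1) = 3*z^2 + 4*z - 9
(2) = t^5 + t^4 - 53*t^3 - 53*t^2 + 196*t + 196
(3) = 2*o^5 + 8*o^4 - 50*o^3 - 320*o^2 - 552*o - 288
(4) = -6*w^4 + 20*w^3 - 2*w^2 + 4*w + 2
(5) = 2*n^3 + 2*n^2 + 11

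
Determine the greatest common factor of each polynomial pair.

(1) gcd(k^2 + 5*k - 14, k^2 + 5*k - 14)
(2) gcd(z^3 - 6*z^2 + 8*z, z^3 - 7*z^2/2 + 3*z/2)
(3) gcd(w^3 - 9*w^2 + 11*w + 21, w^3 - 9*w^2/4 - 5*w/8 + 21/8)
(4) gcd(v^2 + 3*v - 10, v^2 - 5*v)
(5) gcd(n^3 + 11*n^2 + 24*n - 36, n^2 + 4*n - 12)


(1) = k^2 + 5*k - 14
(2) = z
(3) = gcd((w - 7)*(w - 3)*(w + 1), (w - 7/4)*(w - 3/2)*(w + 1)) = w + 1
(4) = 1
(5) = n + 6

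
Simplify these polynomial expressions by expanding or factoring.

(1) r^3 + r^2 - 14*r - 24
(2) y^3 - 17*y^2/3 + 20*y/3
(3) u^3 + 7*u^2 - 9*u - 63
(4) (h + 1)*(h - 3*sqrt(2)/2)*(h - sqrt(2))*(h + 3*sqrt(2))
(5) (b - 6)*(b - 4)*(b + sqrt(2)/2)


(1) = (r - 4)*(r + 2)*(r + 3)
(2) = y*(y - 4)*(y - 5/3)
(3) = (u - 3)*(u + 3)*(u + 7)
(4) = h^4 + sqrt(2)*h^3/2 + h^3 - 12*h^2 + sqrt(2)*h^2/2 - 12*h + 9*sqrt(2)*h + 9*sqrt(2)
(5) = b^3 - 10*b^2 + sqrt(2)*b^2/2 - 5*sqrt(2)*b + 24*b + 12*sqrt(2)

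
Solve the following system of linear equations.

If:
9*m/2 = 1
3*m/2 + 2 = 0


Then:
No Solution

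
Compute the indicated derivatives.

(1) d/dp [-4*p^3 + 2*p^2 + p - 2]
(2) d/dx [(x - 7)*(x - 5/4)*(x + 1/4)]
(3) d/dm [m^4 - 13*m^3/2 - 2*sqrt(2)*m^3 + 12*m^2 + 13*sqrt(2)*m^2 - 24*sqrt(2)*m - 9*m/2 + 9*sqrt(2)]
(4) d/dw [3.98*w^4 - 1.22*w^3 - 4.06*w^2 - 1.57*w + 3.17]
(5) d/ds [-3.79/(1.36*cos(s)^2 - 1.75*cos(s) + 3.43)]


(1) = -12*p^2 + 4*p + 1
(2) = 3*x^2 - 16*x + 107/16
(3) = 4*m^3 - 39*m^2/2 - 6*sqrt(2)*m^2 + 24*m + 26*sqrt(2)*m - 24*sqrt(2) - 9/2
(4) = 15.92*w^3 - 3.66*w^2 - 8.12*w - 1.57
(5) = (6.6325 - 10.3088*cos(s))*sin(s)/(1.36*cos(s)^2 - 1.75*cos(s) + 3.43)^2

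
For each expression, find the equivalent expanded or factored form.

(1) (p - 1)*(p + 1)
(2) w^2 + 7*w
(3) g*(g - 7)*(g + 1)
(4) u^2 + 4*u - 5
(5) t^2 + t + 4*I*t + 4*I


(1) = p^2 - 1
(2) = w*(w + 7)
(3) = g^3 - 6*g^2 - 7*g
(4) = (u - 1)*(u + 5)
(5) = (t + 1)*(t + 4*I)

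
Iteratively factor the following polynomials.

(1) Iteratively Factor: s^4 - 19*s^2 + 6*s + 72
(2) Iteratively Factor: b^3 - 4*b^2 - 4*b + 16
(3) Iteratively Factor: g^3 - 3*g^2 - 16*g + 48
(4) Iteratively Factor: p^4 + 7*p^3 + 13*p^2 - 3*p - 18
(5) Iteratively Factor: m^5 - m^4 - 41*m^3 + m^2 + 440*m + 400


(1) = (s - 3)*(s^3 + 3*s^2 - 10*s - 24) = (s - 3)^2*(s^2 + 6*s + 8) = (s - 3)^2*(s + 4)*(s + 2)
(2) = (b + 2)*(b^2 - 6*b + 8) = (b - 2)*(b + 2)*(b - 4)
(3) = (g - 3)*(g^2 - 16) = (g - 3)*(g + 4)*(g - 4)
(4) = (p + 2)*(p^3 + 5*p^2 + 3*p - 9) = (p - 1)*(p + 2)*(p^2 + 6*p + 9) = (p - 1)*(p + 2)*(p + 3)*(p + 3)
(5) = (m - 5)*(m^4 + 4*m^3 - 21*m^2 - 104*m - 80) = (m - 5)^2*(m^3 + 9*m^2 + 24*m + 16) = (m - 5)^2*(m + 4)*(m^2 + 5*m + 4) = (m - 5)^2*(m + 1)*(m + 4)*(m + 4)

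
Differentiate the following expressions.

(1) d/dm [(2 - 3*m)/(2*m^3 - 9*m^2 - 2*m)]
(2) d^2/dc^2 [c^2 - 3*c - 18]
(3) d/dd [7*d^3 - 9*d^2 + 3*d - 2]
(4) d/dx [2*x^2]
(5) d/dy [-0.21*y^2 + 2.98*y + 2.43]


(1) = (12*m^3 - 39*m^2 + 36*m + 4)/(m^2*(4*m^4 - 36*m^3 + 73*m^2 + 36*m + 4))
(2) = 2
(3) = 21*d^2 - 18*d + 3
(4) = 4*x
(5) = 2.98 - 0.42*y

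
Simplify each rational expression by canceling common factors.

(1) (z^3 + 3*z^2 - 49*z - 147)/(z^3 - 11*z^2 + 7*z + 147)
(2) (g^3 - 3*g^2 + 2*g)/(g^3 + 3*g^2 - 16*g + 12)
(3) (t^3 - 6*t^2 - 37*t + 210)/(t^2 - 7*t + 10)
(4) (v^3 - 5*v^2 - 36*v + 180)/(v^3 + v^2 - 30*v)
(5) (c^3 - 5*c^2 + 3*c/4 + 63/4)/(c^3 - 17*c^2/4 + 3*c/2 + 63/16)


(1) = (z + 7)/(z - 7)
(2) = g/(g + 6)
(3) = (t^2 - t - 42)/(t - 2)
(4) = (v - 6)/v
(5) = (8*c^2 - 12*c - 36)/(8*c^2 - 6*c - 9)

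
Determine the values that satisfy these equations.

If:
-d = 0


Then:
d = 0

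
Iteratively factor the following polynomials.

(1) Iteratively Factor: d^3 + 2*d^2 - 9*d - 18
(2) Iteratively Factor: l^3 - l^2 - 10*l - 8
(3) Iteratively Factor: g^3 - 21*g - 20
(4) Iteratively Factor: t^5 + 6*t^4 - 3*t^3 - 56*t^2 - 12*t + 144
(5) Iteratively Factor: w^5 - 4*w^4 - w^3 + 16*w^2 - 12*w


(1) = (d + 2)*(d^2 - 9) = (d + 2)*(d + 3)*(d - 3)
(2) = (l + 2)*(l^2 - 3*l - 4) = (l + 1)*(l + 2)*(l - 4)
(3) = (g + 1)*(g^2 - g - 20) = (g - 5)*(g + 1)*(g + 4)
(4) = (t + 4)*(t^4 + 2*t^3 - 11*t^2 - 12*t + 36) = (t - 2)*(t + 4)*(t^3 + 4*t^2 - 3*t - 18) = (t - 2)*(t + 3)*(t + 4)*(t^2 + t - 6) = (t - 2)*(t + 3)^2*(t + 4)*(t - 2)
(5) = (w - 3)*(w^4 - w^3 - 4*w^2 + 4*w) = (w - 3)*(w - 2)*(w^3 + w^2 - 2*w) = w*(w - 3)*(w - 2)*(w^2 + w - 2) = w*(w - 3)*(w - 2)*(w - 1)*(w + 2)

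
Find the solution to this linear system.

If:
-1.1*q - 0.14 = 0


Then:
q = -0.13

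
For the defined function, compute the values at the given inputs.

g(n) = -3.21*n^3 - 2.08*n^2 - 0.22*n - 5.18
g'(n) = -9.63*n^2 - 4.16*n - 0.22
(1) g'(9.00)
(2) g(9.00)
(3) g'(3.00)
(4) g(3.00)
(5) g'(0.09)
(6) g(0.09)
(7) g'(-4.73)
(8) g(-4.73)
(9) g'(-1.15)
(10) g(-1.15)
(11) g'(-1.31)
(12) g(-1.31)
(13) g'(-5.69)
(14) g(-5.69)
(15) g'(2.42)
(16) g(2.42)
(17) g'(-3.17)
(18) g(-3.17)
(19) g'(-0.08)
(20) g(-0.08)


(1) = -817.69
(2) = -2515.73
(3) = -99.37
(4) = -111.23
(5) = -0.67
(6) = -5.22
(7) = -195.99
(8) = 289.02
(9) = -8.17
(10) = -2.80
(11) = -11.30
(12) = -1.24
(13) = -288.33
(14) = 520.08
(15) = -66.68
(16) = -63.39
(17) = -83.80
(18) = 76.87
(19) = 0.05
(20) = -5.17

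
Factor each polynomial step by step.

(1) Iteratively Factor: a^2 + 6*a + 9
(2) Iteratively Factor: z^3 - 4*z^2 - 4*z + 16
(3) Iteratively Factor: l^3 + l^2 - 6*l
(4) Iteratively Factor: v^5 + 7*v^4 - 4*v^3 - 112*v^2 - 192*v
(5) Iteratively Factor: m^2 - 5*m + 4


(1) = (a + 3)*(a + 3)
(2) = (z - 2)*(z^2 - 2*z - 8) = (z - 4)*(z - 2)*(z + 2)
(3) = (l + 3)*(l^2 - 2*l) = (l - 2)*(l + 3)*(l)
(4) = (v - 4)*(v^4 + 11*v^3 + 40*v^2 + 48*v) = (v - 4)*(v + 3)*(v^3 + 8*v^2 + 16*v) = v*(v - 4)*(v + 3)*(v^2 + 8*v + 16) = v*(v - 4)*(v + 3)*(v + 4)*(v + 4)
(5) = (m - 1)*(m - 4)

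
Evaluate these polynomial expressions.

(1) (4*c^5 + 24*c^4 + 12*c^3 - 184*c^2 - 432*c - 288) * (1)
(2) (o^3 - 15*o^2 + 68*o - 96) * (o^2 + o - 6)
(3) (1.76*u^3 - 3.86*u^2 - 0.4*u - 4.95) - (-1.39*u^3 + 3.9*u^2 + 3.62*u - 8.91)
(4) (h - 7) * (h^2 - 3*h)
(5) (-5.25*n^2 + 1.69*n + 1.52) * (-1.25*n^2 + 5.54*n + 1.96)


(1) = 4*c^5 + 24*c^4 + 12*c^3 - 184*c^2 - 432*c - 288
(2) = o^5 - 14*o^4 + 47*o^3 + 62*o^2 - 504*o + 576
(3) = 3.15*u^3 - 7.76*u^2 - 4.02*u + 3.96
(4) = h^3 - 10*h^2 + 21*h
(5) = 6.5625*n^4 - 31.1975*n^3 - 2.8274*n^2 + 11.7332*n + 2.9792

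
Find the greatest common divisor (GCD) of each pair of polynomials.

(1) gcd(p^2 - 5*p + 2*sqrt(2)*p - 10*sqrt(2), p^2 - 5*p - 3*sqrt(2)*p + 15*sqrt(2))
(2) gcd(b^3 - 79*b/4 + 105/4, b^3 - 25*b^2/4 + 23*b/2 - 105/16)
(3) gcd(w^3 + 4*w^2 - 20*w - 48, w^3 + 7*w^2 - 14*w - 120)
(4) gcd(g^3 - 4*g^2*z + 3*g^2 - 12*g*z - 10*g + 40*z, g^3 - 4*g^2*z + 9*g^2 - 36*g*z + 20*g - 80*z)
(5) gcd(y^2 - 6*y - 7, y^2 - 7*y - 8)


(1) = gcd((p - 5)*(p + 2*sqrt(2)), (p - 5)*(p - 3*sqrt(2))) = p - 5
(2) = gcd((b - 7/2)*(b - 3/2)*(b + 5), (b - 7/2)*(b - 3/2)*(b - 5/4)) = b^2 - 5*b + 21/4
(3) = w^2 + 2*w - 24
(4) = gcd((g - 2)*(g + 5)*(g - 4*z), (g + 4)*(g + 5)*(g - 4*z)) = -g^2 + 4*g*z - 5*g + 20*z
(5) = y + 1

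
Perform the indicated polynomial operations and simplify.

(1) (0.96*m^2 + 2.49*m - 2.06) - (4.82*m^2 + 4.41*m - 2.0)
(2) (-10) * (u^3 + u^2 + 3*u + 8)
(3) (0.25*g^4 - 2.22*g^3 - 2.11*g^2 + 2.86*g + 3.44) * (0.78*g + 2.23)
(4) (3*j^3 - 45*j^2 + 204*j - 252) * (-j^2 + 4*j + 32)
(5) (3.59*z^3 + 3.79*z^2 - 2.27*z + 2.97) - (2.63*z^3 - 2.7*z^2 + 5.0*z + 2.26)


(1) = -3.86*m^2 - 1.92*m - 0.06
(2) = -10*u^3 - 10*u^2 - 30*u - 80
(3) = 0.195*g^5 - 1.1741*g^4 - 6.5964*g^3 - 2.4745*g^2 + 9.061*g + 7.6712
(4) = -3*j^5 + 57*j^4 - 288*j^3 - 372*j^2 + 5520*j - 8064
(5) = 0.96*z^3 + 6.49*z^2 - 7.27*z + 0.71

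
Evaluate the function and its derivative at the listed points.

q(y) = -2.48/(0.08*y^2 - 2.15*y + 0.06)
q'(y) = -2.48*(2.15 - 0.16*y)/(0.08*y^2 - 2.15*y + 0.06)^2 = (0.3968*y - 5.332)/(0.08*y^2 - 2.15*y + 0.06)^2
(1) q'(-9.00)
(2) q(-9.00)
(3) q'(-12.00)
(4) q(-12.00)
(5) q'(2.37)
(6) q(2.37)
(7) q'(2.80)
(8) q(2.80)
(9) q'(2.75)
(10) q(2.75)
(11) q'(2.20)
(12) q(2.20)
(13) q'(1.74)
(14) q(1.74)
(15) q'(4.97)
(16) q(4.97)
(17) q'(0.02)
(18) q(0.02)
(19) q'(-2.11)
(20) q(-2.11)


(1) = -0.01
(2) = -0.10
(3) = -0.01
(4) = -0.07
(5) = -0.21
(6) = 0.54
(7) = -0.15
(8) = 0.47
(9) = -0.15
(10) = 0.47
(11) = -0.24
(12) = 0.58
(13) = -0.39
(14) = 0.72
(15) = -0.04
(16) = 0.29
(17) = -18353.21
(18) = -145.61
(19) = -0.25
(20) = -0.50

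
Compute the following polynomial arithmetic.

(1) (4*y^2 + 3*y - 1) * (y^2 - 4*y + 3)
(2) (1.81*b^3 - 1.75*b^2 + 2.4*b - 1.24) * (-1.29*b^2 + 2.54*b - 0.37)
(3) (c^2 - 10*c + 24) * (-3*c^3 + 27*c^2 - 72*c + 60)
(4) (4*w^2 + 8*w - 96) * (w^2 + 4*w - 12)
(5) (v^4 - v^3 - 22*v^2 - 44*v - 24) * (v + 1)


(1) = 4*y^4 - 13*y^3 - y^2 + 13*y - 3
(2) = -2.3349*b^5 + 6.8549*b^4 - 8.2107*b^3 + 8.3431*b^2 - 4.0376*b + 0.4588
(3) = -3*c^5 + 57*c^4 - 414*c^3 + 1428*c^2 - 2328*c + 1440
(4) = 4*w^4 + 24*w^3 - 112*w^2 - 480*w + 1152
(5) = v^5 - 23*v^3 - 66*v^2 - 68*v - 24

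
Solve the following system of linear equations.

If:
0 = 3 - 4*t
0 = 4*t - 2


Then:
No Solution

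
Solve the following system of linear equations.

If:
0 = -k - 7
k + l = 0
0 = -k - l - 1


Then:
No Solution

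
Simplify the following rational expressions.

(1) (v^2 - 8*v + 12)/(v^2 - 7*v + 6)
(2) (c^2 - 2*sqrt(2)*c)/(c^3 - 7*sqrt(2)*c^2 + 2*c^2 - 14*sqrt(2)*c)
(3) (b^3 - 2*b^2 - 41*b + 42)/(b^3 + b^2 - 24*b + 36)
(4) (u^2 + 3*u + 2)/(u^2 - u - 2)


(1) = (v - 2)/(v - 1)
(2) = (c - 2*sqrt(2))/(c^2 + c*(2 - 7*sqrt(2)) - 14*sqrt(2))
(3) = (b^2 - 8*b + 7)/(b^2 - 5*b + 6)
(4) = (u + 2)/(u - 2)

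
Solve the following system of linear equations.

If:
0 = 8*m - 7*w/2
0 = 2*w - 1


Then:
m = 7/32
w = 1/2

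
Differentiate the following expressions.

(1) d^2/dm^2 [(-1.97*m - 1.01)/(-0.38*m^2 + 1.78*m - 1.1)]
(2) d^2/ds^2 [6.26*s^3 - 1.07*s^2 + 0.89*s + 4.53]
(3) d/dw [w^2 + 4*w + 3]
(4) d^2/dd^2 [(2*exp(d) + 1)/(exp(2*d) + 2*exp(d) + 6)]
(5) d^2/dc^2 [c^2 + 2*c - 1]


(1) = ((6.2456 - 4.4916*m)*(0.38*m^2 - 1.78*m + 1.1) + (0.76*m - 1.78)*(1.52*m - 3.56)*(1.97*m + 1.01))/(0.38*m^2 - 1.78*m + 1.1)^3
(2) = 37.56*s - 2.14
(3) = 2*w + 4
(4) = 2*(exp(4*d) - 33*exp(2*d) - 22*exp(d) + 30)*exp(d)/(exp(6*d) + 6*exp(5*d) + 30*exp(4*d) + 80*exp(3*d) + 180*exp(2*d) + 216*exp(d) + 216)
(5) = 2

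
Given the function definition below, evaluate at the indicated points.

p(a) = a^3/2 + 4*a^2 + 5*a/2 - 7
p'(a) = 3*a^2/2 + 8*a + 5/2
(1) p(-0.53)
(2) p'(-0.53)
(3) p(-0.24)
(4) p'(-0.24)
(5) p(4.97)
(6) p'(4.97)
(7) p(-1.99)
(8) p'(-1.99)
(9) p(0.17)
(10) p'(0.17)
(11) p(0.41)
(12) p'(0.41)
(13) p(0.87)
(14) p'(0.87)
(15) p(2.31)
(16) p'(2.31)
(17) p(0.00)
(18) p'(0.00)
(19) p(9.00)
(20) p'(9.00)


(1) = -7.28
(2) = -1.32
(3) = -7.38
(4) = 0.67
(5) = 165.61
(6) = 79.31
(7) = -0.07
(8) = -7.48
(9) = -6.46
(10) = 3.90
(11) = -5.27
(12) = 6.03
(13) = -1.47
(14) = 10.60
(15) = 26.28
(16) = 28.98
(17) = -7.00
(18) = 2.50
(19) = 704.00
(20) = 196.00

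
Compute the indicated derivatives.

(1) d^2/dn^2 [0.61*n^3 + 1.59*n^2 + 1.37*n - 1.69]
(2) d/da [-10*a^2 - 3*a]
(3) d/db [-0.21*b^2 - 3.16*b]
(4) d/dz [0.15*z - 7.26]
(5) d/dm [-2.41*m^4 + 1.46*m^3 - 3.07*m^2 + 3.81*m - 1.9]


(1) = 3.66*n + 3.18
(2) = -20*a - 3
(3) = -0.42*b - 3.16
(4) = 0.150000000000000
(5) = -9.64*m^3 + 4.38*m^2 - 6.14*m + 3.81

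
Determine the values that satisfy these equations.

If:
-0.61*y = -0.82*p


Then:
p = 0.74390243902439*y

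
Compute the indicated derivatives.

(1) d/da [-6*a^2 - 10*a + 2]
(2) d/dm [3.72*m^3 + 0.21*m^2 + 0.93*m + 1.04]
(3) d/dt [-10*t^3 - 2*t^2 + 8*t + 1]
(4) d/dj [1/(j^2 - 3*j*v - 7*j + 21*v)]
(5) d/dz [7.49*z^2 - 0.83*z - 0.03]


(1) = -12*a - 10
(2) = 11.16*m^2 + 0.42*m + 0.93
(3) = -30*t^2 - 4*t + 8
(4) = (-2*j + 3*v + 7)/(j^2 - 3*j*v - 7*j + 21*v)^2
(5) = 14.98*z - 0.83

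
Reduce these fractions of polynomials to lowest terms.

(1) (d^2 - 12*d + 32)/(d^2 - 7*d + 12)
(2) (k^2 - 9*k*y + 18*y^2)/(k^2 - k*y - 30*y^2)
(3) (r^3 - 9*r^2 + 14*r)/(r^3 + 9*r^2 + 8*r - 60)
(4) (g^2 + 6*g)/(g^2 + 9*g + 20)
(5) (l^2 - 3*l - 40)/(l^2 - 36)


(1) = (d - 8)/(d - 3)
(2) = (k - 3*y)/(k + 5*y)
(3) = (r^2 - 7*r)/(r^2 + 11*r + 30)
(4) = (g^2 + 6*g)/(g^2 + 9*g + 20)
(5) = (l^2 - 3*l - 40)/(l^2 - 36)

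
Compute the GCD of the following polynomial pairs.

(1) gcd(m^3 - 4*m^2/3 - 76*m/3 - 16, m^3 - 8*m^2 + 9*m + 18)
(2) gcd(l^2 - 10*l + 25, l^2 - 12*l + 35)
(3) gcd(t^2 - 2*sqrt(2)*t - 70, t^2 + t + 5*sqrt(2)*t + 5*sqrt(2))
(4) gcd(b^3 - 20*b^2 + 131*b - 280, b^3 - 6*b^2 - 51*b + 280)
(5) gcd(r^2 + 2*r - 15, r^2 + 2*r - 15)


(1) = gcd((m - 6)*(m + 2/3)*(m + 4), (m - 6)*(m - 3)*(m + 1)) = m - 6
(2) = gcd((l - 5)^2, (l - 7)*(l - 5)) = l - 5
(3) = gcd((t - 7*sqrt(2))*(t + 5*sqrt(2)), (t + 1)*(t + 5*sqrt(2))) = t + 5*sqrt(2)
(4) = gcd((b - 8)*(b - 7)*(b - 5), (b - 8)*(b - 5)*(b + 7)) = b^2 - 13*b + 40
(5) = r^2 + 2*r - 15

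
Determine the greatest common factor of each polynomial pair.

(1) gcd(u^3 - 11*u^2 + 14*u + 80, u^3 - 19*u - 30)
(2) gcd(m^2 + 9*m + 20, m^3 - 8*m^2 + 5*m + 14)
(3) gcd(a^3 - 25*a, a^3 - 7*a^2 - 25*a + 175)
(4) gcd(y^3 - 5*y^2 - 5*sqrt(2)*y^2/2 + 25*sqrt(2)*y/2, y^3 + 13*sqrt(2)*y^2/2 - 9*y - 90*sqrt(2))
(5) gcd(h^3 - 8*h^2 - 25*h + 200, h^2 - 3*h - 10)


(1) = u^2 - 3*u - 10
(2) = gcd((m + 4)*(m + 5), (m - 7)*(m - 2)*(m + 1)) = 1
(3) = gcd(a*(a - 5)*(a + 5), (a - 7)*(a - 5)*(a + 5)) = a^2 - 25
(4) = y - 5*sqrt(2)/2
(5) = h - 5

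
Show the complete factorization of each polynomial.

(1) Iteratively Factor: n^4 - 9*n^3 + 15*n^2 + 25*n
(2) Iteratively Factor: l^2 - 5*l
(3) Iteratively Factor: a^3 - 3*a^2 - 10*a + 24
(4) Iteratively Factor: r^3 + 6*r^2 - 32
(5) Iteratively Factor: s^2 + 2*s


(1) = (n)*(n^3 - 9*n^2 + 15*n + 25) = n*(n - 5)*(n^2 - 4*n - 5) = n*(n - 5)*(n + 1)*(n - 5)
(2) = (l - 5)*(l)
(3) = (a - 4)*(a^2 + a - 6) = (a - 4)*(a - 2)*(a + 3)
(4) = (r + 4)*(r^2 + 2*r - 8) = (r + 4)^2*(r - 2)
(5) = (s)*(s + 2)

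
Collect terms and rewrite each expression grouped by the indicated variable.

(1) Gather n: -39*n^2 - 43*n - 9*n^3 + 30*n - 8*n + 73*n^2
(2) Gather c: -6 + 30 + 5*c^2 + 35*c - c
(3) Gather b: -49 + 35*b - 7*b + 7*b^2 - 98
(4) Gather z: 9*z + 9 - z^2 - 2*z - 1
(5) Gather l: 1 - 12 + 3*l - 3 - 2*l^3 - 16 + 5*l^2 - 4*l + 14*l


(1) = -9*n^3 + 34*n^2 - 21*n
(2) = 5*c^2 + 34*c + 24
(3) = 7*b^2 + 28*b - 147
(4) = -z^2 + 7*z + 8
(5) = -2*l^3 + 5*l^2 + 13*l - 30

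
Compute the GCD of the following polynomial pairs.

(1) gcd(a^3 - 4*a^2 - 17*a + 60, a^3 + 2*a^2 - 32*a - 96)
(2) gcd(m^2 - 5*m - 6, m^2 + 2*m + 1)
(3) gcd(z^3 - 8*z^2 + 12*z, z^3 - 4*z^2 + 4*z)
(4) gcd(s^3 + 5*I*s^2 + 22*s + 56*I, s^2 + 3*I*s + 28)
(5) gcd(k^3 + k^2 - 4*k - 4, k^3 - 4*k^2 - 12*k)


(1) = a + 4
(2) = m + 1
(3) = z^2 - 2*z
(4) = s^2 + 3*I*s + 28
(5) = k + 2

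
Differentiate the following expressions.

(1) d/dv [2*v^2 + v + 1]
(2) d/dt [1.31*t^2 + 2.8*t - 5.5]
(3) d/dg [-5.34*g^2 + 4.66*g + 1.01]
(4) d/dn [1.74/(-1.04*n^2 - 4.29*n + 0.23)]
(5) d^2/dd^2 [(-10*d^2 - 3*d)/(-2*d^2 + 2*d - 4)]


(1) = 4*v + 1
(2) = 2.62*t + 2.8
(3) = 4.66 - 10.68*g
(4) = (3.6192*n + 7.4646)/(1.04*n^2 + 4.29*n - 0.23)^2
(5) = (13*d^3 - 60*d^2 - 18*d + 46)/(d^6 - 3*d^5 + 9*d^4 - 13*d^3 + 18*d^2 - 12*d + 8)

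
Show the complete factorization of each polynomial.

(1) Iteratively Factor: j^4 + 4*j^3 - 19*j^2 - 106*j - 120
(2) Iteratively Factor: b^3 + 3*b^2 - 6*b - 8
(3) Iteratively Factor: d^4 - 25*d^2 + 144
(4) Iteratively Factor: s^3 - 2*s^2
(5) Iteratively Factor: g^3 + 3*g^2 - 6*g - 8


(1) = (j + 3)*(j^3 + j^2 - 22*j - 40) = (j + 2)*(j + 3)*(j^2 - j - 20) = (j + 2)*(j + 3)*(j + 4)*(j - 5)
(2) = (b - 2)*(b^2 + 5*b + 4) = (b - 2)*(b + 1)*(b + 4)
(3) = (d + 3)*(d^3 - 3*d^2 - 16*d + 48) = (d - 4)*(d + 3)*(d^2 + d - 12) = (d - 4)*(d + 3)*(d + 4)*(d - 3)
(4) = (s)*(s^2 - 2*s) = s*(s - 2)*(s)
(5) = (g + 4)*(g^2 - g - 2) = (g - 2)*(g + 4)*(g + 1)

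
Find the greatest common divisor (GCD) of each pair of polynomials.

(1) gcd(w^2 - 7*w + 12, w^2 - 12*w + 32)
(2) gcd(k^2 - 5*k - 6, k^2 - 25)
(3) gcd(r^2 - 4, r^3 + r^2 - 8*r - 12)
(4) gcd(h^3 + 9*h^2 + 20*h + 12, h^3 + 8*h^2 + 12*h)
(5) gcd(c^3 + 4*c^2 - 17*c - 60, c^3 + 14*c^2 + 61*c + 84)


(1) = w - 4
(2) = gcd((k - 6)*(k + 1), (k - 5)*(k + 5)) = 1
(3) = gcd((r - 2)*(r + 2), (r - 3)*(r + 2)^2) = r + 2
(4) = gcd((h + 1)*(h + 2)*(h + 6), h*(h + 2)*(h + 6)) = h^2 + 8*h + 12
(5) = c + 3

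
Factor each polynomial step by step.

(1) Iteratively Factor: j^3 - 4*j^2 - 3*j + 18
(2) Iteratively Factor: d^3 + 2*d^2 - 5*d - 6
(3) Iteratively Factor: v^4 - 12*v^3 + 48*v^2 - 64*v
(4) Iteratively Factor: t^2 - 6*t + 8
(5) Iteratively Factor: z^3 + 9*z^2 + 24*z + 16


(1) = (j - 3)*(j^2 - j - 6) = (j - 3)^2*(j + 2)
(2) = (d + 1)*(d^2 + d - 6) = (d - 2)*(d + 1)*(d + 3)
(3) = (v - 4)*(v^3 - 8*v^2 + 16*v) = v*(v - 4)*(v^2 - 8*v + 16) = v*(v - 4)^2*(v - 4)
(4) = (t - 2)*(t - 4)
(5) = (z + 4)*(z^2 + 5*z + 4) = (z + 1)*(z + 4)*(z + 4)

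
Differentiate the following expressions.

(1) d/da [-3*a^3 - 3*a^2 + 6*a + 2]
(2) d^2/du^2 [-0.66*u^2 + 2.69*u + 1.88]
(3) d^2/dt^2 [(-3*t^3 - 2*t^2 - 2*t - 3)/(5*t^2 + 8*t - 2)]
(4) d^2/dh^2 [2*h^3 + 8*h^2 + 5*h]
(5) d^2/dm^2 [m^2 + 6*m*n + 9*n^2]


(1) = -9*a^2 - 6*a + 6
(2) = -1.32000000000000
(3) = 2*(-192*t^3 - 141*t^2 - 456*t - 262)/(125*t^6 + 600*t^5 + 810*t^4 + 32*t^3 - 324*t^2 + 96*t - 8)
(4) = 12*h + 16
(5) = 2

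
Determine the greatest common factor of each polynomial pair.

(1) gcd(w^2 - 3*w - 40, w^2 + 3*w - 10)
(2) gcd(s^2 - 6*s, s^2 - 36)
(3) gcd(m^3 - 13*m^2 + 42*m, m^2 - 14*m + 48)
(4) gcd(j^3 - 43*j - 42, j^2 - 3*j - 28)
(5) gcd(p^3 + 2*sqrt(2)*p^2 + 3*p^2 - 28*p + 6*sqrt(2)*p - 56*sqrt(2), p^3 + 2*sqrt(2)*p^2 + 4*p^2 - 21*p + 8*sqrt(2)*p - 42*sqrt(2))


(1) = gcd((w - 8)*(w + 5), (w - 2)*(w + 5)) = w + 5
(2) = gcd(s*(s - 6), (s - 6)*(s + 6)) = s - 6
(3) = gcd(m*(m - 7)*(m - 6), (m - 8)*(m - 6)) = m - 6
(4) = gcd((j - 7)*(j + 1)*(j + 6), (j - 7)*(j + 4)) = j - 7
(5) = p^2 + p*(2*sqrt(2) + 7) + 14*sqrt(2)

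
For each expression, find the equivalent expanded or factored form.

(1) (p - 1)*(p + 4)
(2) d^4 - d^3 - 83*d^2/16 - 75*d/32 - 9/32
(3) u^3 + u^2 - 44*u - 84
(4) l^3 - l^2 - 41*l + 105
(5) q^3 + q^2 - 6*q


(1) = p^2 + 3*p - 4
(2) = (d - 3)*(d + 1/4)^2*(d + 3/2)
(3) = (u - 7)*(u + 2)*(u + 6)
(4) = (l - 5)*(l - 3)*(l + 7)
(5) = q*(q - 2)*(q + 3)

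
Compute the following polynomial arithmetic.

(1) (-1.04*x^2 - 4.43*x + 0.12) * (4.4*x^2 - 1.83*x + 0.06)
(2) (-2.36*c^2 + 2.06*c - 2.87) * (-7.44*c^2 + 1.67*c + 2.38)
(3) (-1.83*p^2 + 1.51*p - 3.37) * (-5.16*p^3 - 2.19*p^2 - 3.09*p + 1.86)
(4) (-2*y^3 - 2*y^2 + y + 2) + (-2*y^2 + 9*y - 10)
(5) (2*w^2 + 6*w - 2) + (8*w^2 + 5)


(1) = -4.576*x^4 - 17.5888*x^3 + 8.5725*x^2 - 0.4854*x + 0.0072
(2) = 17.5584*c^4 - 19.2676*c^3 + 19.1762*c^2 + 0.1099*c - 6.8306
(3) = 9.4428*p^5 - 3.7839*p^4 + 19.737*p^3 - 0.6894*p^2 + 13.2219*p - 6.2682
(4) = -2*y^3 - 4*y^2 + 10*y - 8
(5) = 10*w^2 + 6*w + 3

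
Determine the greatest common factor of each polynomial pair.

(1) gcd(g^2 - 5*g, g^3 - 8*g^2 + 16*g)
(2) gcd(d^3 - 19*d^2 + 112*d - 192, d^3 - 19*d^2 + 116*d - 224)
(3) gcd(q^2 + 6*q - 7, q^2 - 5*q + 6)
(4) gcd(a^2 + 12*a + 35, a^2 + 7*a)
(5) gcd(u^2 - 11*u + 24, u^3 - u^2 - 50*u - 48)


(1) = g
(2) = d - 8
(3) = 1
(4) = a + 7
(5) = gcd((u - 8)*(u - 3), (u - 8)*(u + 1)*(u + 6)) = u - 8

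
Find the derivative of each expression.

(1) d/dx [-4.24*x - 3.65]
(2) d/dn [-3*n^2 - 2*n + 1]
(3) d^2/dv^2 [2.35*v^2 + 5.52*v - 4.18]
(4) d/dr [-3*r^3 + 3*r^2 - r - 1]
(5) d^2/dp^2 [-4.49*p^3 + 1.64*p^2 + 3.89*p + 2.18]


(1) = -4.24000000000000
(2) = -6*n - 2
(3) = 4.70000000000000
(4) = -9*r^2 + 6*r - 1
(5) = 3.28 - 26.94*p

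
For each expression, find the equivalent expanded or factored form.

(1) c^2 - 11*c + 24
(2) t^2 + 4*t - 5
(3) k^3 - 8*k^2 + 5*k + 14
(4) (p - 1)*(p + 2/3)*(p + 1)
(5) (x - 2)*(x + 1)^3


(1) = (c - 8)*(c - 3)
(2) = (t - 1)*(t + 5)
(3) = (k - 7)*(k - 2)*(k + 1)
(4) = p^3 + 2*p^2/3 - p - 2/3
(5) = x^4 + x^3 - 3*x^2 - 5*x - 2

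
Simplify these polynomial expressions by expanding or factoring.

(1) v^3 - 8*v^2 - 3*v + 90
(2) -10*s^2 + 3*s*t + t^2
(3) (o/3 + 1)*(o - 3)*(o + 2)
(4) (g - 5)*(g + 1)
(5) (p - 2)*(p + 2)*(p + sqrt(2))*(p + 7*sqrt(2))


(1) = (v - 6)*(v - 5)*(v + 3)
(2) = (-2*s + t)*(5*s + t)
(3) = o^3/3 + 2*o^2/3 - 3*o - 6
(4) = g^2 - 4*g - 5
(5) = p^4 + 8*sqrt(2)*p^3 + 10*p^2 - 32*sqrt(2)*p - 56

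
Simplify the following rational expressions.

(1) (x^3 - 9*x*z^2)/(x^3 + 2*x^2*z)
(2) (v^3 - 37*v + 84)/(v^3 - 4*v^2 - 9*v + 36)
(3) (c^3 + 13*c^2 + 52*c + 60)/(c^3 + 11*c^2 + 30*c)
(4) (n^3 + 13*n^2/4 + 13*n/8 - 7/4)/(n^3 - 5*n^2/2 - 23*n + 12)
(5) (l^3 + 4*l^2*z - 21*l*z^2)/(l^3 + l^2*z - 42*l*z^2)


(1) = (x^2 - 9*z^2)/(x^2 + 2*x*z)
(2) = (v + 7)/(v + 3)
(3) = (c + 2)/c
(4) = (4*n^2 + 15*n + 14)/(4*n^2 - 8*n - 96)
(5) = (-l + 3*z)/(-l + 6*z)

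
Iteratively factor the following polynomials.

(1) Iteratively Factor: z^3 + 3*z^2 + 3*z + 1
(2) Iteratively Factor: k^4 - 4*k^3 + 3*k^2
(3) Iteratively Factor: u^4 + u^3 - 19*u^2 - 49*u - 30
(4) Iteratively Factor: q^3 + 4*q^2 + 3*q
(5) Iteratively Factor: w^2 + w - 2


(1) = (z + 1)*(z^2 + 2*z + 1) = (z + 1)^2*(z + 1)
(2) = (k)*(k^3 - 4*k^2 + 3*k) = k*(k - 3)*(k^2 - k) = k*(k - 3)*(k - 1)*(k)
(3) = (u + 1)*(u^3 - 19*u - 30) = (u + 1)*(u + 2)*(u^2 - 2*u - 15) = (u - 5)*(u + 1)*(u + 2)*(u + 3)
(4) = (q + 1)*(q^2 + 3*q) = (q + 1)*(q + 3)*(q)
(5) = (w - 1)*(w + 2)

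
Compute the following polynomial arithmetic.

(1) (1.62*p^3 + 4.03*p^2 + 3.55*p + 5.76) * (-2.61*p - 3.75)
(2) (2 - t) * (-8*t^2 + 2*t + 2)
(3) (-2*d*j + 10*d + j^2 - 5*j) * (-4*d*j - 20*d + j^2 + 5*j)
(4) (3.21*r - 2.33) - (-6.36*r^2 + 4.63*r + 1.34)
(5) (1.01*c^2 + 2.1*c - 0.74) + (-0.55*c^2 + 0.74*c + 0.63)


(1) = -4.2282*p^4 - 16.5933*p^3 - 24.378*p^2 - 28.3461*p - 21.6
(2) = 8*t^3 - 18*t^2 + 2*t + 4
(3) = 8*d^2*j^2 - 200*d^2 - 6*d*j^3 + 150*d*j + j^4 - 25*j^2
(4) = 6.36*r^2 - 1.42*r - 3.67
(5) = 0.46*c^2 + 2.84*c - 0.11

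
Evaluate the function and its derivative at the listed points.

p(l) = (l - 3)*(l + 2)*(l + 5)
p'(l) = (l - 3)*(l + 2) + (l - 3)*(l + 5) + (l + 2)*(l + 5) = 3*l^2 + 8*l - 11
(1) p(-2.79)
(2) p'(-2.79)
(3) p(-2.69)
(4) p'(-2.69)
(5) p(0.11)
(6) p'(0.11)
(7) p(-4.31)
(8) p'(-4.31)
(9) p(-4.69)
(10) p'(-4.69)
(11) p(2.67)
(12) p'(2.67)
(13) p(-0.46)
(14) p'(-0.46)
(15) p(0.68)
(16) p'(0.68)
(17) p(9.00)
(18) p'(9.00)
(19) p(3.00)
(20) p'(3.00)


(1) = 10.11
(2) = -9.97
(3) = 9.07
(4) = -10.81
(5) = -31.16
(6) = -10.08
(7) = 11.65
(8) = 10.25
(9) = 6.41
(10) = 17.47
(11) = -11.82
(12) = 31.75
(13) = -24.19
(14) = -14.05
(15) = -35.32
(16) = -4.17
(17) = 924.00
(18) = 304.00
(19) = 0.00
(20) = 40.00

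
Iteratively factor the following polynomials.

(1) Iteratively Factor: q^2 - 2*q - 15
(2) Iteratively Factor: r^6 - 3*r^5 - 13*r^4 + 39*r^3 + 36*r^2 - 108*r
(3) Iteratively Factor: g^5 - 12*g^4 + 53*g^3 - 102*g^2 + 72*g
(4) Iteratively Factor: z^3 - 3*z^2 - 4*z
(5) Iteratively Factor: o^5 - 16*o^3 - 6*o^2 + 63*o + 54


(1) = (q - 5)*(q + 3)
(2) = (r + 2)*(r^5 - 5*r^4 - 3*r^3 + 45*r^2 - 54*r) = (r + 2)*(r + 3)*(r^4 - 8*r^3 + 21*r^2 - 18*r) = (r - 2)*(r + 2)*(r + 3)*(r^3 - 6*r^2 + 9*r) = r*(r - 2)*(r + 2)*(r + 3)*(r^2 - 6*r + 9) = r*(r - 3)*(r - 2)*(r + 2)*(r + 3)*(r - 3)
(3) = (g - 3)*(g^4 - 9*g^3 + 26*g^2 - 24*g) = (g - 3)*(g - 2)*(g^3 - 7*g^2 + 12*g) = (g - 3)^2*(g - 2)*(g^2 - 4*g) = (g - 4)*(g - 3)^2*(g - 2)*(g)
(4) = (z - 4)*(z^2 + z) = (z - 4)*(z + 1)*(z)
(5) = (o - 3)*(o^4 + 3*o^3 - 7*o^2 - 27*o - 18) = (o - 3)*(o + 1)*(o^3 + 2*o^2 - 9*o - 18) = (o - 3)*(o + 1)*(o + 3)*(o^2 - o - 6) = (o - 3)*(o + 1)*(o + 2)*(o + 3)*(o - 3)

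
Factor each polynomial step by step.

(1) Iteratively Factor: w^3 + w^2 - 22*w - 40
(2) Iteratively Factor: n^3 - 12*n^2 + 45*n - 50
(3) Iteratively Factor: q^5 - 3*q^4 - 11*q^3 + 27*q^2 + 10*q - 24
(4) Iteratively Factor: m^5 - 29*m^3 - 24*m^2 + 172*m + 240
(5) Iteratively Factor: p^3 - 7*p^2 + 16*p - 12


(1) = (w + 2)*(w^2 - w - 20) = (w + 2)*(w + 4)*(w - 5)
(2) = (n - 5)*(n^2 - 7*n + 10) = (n - 5)^2*(n - 2)
(3) = (q - 1)*(q^4 - 2*q^3 - 13*q^2 + 14*q + 24) = (q - 4)*(q - 1)*(q^3 + 2*q^2 - 5*q - 6) = (q - 4)*(q - 1)*(q + 1)*(q^2 + q - 6) = (q - 4)*(q - 2)*(q - 1)*(q + 1)*(q + 3)
(4) = (m + 2)*(m^4 - 2*m^3 - 25*m^2 + 26*m + 120) = (m + 2)*(m + 4)*(m^3 - 6*m^2 - m + 30) = (m - 3)*(m + 2)*(m + 4)*(m^2 - 3*m - 10) = (m - 5)*(m - 3)*(m + 2)*(m + 4)*(m + 2)
(5) = (p - 2)*(p^2 - 5*p + 6) = (p - 3)*(p - 2)*(p - 2)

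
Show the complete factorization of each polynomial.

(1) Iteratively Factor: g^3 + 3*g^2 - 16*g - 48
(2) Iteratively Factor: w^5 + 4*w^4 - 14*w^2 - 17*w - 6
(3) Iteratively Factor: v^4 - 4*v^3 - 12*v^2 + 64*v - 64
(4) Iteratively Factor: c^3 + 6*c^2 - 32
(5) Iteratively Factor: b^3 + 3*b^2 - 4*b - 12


(1) = (g + 3)*(g^2 - 16) = (g + 3)*(g + 4)*(g - 4)
(2) = (w + 1)*(w^4 + 3*w^3 - 3*w^2 - 11*w - 6) = (w - 2)*(w + 1)*(w^3 + 5*w^2 + 7*w + 3) = (w - 2)*(w + 1)^2*(w^2 + 4*w + 3) = (w - 2)*(w + 1)^3*(w + 3)
(3) = (v - 2)*(v^3 - 2*v^2 - 16*v + 32) = (v - 2)*(v + 4)*(v^2 - 6*v + 8) = (v - 2)^2*(v + 4)*(v - 4)
(4) = (c + 4)*(c^2 + 2*c - 8) = (c - 2)*(c + 4)*(c + 4)
(5) = (b + 2)*(b^2 + b - 6) = (b + 2)*(b + 3)*(b - 2)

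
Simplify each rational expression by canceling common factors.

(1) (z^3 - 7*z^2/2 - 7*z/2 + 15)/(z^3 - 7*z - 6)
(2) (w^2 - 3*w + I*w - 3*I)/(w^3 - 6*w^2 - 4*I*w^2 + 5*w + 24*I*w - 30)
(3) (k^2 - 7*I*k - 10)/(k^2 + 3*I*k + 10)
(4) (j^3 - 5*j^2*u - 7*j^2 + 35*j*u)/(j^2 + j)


(1) = (2*z - 5)/(2*z + 2)
(2) = (w - 3)/(w^2 + w*(-6 - 5*I) + 30*I)
(3) = (k - 5*I)/(k + 5*I)
(4) = (j^2 - 5*j*u - 7*j + 35*u)/(j + 1)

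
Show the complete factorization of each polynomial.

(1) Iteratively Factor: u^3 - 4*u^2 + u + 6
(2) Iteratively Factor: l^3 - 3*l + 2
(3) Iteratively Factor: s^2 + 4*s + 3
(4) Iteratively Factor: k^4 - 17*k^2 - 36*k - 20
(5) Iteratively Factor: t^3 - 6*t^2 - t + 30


(1) = (u - 2)*(u^2 - 2*u - 3) = (u - 2)*(u + 1)*(u - 3)
(2) = (l - 1)*(l^2 + l - 2) = (l - 1)^2*(l + 2)
(3) = (s + 1)*(s + 3)
(4) = (k - 5)*(k^3 + 5*k^2 + 8*k + 4) = (k - 5)*(k + 1)*(k^2 + 4*k + 4) = (k - 5)*(k + 1)*(k + 2)*(k + 2)
(5) = (t - 3)*(t^2 - 3*t - 10) = (t - 3)*(t + 2)*(t - 5)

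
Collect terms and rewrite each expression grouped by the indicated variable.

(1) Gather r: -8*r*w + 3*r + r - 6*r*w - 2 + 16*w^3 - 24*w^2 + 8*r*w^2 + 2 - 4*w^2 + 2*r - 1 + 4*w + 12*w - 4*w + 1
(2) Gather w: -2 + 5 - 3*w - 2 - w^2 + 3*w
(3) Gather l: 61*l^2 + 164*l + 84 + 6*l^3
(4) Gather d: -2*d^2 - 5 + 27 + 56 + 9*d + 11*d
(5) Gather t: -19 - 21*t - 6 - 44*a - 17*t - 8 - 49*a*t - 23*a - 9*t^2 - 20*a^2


(1) = r*(8*w^2 - 14*w + 6) + 16*w^3 - 28*w^2 + 12*w
(2) = 1 - w^2
(3) = 6*l^3 + 61*l^2 + 164*l + 84
(4) = -2*d^2 + 20*d + 78
(5) = -20*a^2 - 67*a - 9*t^2 + t*(-49*a - 38) - 33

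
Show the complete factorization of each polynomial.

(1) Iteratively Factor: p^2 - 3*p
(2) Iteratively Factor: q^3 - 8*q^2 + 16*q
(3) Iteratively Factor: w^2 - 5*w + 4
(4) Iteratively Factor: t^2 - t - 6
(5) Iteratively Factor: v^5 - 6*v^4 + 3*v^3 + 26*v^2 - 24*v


(1) = (p)*(p - 3)
(2) = (q - 4)*(q^2 - 4*q) = (q - 4)^2*(q)
(3) = (w - 1)*(w - 4)
(4) = (t + 2)*(t - 3)
(5) = (v - 1)*(v^4 - 5*v^3 - 2*v^2 + 24*v) = v*(v - 1)*(v^3 - 5*v^2 - 2*v + 24) = v*(v - 3)*(v - 1)*(v^2 - 2*v - 8) = v*(v - 3)*(v - 1)*(v + 2)*(v - 4)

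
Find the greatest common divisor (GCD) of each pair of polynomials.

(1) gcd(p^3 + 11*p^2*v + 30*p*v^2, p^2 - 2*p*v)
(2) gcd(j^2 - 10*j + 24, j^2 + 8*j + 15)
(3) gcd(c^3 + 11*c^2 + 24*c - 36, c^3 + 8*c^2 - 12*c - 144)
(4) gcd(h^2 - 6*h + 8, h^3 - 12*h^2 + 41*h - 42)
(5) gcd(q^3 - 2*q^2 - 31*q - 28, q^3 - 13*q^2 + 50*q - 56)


(1) = gcd(p*(p + 5*v)*(p + 6*v), p*(p - 2*v)) = p
(2) = 1
(3) = c^2 + 12*c + 36
(4) = gcd((h - 4)*(h - 2), (h - 7)*(h - 3)*(h - 2)) = h - 2
(5) = gcd((q - 7)*(q + 1)*(q + 4), (q - 7)*(q - 4)*(q - 2)) = q - 7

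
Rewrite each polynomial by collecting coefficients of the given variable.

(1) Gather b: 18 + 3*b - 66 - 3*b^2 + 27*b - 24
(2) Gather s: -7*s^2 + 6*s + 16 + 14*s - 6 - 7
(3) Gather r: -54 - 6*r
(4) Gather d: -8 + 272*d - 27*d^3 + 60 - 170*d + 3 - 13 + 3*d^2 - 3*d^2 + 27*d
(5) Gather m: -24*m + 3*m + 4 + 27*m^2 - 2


(1) = -3*b^2 + 30*b - 72
(2) = -7*s^2 + 20*s + 3
(3) = -6*r - 54
(4) = -27*d^3 + 129*d + 42
(5) = 27*m^2 - 21*m + 2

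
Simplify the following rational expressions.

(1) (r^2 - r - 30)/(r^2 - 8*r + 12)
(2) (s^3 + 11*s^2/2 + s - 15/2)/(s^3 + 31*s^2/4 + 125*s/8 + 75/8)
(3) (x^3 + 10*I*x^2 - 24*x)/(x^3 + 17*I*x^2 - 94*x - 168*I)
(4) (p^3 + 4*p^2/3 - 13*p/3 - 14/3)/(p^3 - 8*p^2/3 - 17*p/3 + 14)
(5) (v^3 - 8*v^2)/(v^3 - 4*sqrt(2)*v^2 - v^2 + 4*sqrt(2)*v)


(1) = (r + 5)/(r - 2)
(2) = (4*s - 4)/(4*s + 5)
(3) = x/(x + 7*I)
(4) = (p + 1)/(p - 3)
(5) = (v^2 - 8*v)/(v^2 + v*(-4*sqrt(2) - 1) + 4*sqrt(2))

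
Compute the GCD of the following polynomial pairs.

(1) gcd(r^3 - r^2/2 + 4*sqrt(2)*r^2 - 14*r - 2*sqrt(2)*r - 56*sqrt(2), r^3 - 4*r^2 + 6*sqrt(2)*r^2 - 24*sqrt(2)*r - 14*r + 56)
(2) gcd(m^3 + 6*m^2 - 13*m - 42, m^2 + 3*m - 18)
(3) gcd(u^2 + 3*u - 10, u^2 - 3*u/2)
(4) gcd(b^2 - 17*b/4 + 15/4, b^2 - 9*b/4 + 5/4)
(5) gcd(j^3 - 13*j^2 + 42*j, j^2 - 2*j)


(1) = r - 4
(2) = gcd((m - 3)*(m + 2)*(m + 7), (m - 3)*(m + 6)) = m - 3
(3) = 1
(4) = gcd((b - 3)*(b - 5/4), (b - 5/4)*(b - 1)) = b - 5/4
(5) = gcd(j*(j - 7)*(j - 6), j*(j - 2)) = j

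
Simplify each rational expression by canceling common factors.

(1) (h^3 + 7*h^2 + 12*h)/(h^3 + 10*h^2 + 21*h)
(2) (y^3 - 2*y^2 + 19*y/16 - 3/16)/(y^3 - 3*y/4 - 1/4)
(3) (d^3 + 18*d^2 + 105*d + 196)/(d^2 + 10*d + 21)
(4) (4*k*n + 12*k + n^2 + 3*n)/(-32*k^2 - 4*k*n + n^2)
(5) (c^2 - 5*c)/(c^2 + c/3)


(1) = (h + 4)/(h + 7)
(2) = (16*y^2 - 16*y + 3)/(16*y^2 + 16*y + 4)
(3) = (d^2 + 11*d + 28)/(d + 3)
(4) = (-n - 3)/(8*k - n)
(5) = (3*c - 15)/(3*c + 1)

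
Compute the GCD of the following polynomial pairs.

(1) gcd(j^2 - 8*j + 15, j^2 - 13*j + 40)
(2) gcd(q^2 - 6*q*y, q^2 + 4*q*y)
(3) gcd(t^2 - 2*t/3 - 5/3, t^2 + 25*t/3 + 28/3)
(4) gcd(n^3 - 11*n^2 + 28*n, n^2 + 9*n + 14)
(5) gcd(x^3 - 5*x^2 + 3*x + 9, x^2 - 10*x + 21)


(1) = gcd((j - 5)*(j - 3), (j - 8)*(j - 5)) = j - 5
(2) = gcd(q*(q - 6*y), q*(q + 4*y)) = q
(3) = gcd((t - 5/3)*(t + 1), (t + 4/3)*(t + 7)) = 1
(4) = gcd(n*(n - 7)*(n - 4), (n + 2)*(n + 7)) = 1
(5) = gcd((x - 3)^2*(x + 1), (x - 7)*(x - 3)) = x - 3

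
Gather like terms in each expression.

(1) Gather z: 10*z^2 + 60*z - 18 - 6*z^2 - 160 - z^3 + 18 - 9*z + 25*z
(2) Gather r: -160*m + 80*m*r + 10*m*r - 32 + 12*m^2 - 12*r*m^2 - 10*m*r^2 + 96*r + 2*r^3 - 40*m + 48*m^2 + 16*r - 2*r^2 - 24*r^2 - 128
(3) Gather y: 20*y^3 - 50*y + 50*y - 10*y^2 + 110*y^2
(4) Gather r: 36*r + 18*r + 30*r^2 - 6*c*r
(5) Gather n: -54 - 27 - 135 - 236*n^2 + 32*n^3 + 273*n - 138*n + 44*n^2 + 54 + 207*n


(1) = -z^3 + 4*z^2 + 76*z - 160
(2) = 60*m^2 - 200*m + 2*r^3 + r^2*(-10*m - 26) + r*(-12*m^2 + 90*m + 112) - 160
(3) = 20*y^3 + 100*y^2
(4) = 30*r^2 + r*(54 - 6*c)
(5) = 32*n^3 - 192*n^2 + 342*n - 162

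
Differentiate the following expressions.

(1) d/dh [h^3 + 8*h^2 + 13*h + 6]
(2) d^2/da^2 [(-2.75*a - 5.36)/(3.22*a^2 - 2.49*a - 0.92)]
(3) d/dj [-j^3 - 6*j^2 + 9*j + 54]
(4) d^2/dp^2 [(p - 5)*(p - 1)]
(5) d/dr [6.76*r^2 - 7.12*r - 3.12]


(1) = 3*h^2 + 16*h + 13
(2) = ((2.75*a + 5.36)*(6.44*a - 2.49)*(12.88*a - 4.98) + (53.13*a + 20.8234)*(-3.22*a^2 + 2.49*a + 0.92))/(-3.22*a^2 + 2.49*a + 0.92)^3
(3) = -3*j^2 - 12*j + 9
(4) = 2
(5) = 13.52*r - 7.12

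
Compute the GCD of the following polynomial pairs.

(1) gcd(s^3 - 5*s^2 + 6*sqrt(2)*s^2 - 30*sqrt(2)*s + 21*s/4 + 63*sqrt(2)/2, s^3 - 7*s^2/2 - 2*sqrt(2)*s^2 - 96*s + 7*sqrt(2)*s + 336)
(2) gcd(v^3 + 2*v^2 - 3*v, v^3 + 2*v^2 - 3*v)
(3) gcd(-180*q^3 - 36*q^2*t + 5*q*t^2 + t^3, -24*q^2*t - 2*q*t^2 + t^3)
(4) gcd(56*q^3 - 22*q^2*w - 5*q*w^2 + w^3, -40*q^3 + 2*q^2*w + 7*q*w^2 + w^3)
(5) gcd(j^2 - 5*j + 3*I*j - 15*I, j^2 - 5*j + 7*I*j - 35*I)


(1) = gcd((s - 7/2)*(s - 3/2)*(s + 6*sqrt(2)), (s - 7/2)*(s - 8*sqrt(2))*(s + 6*sqrt(2))) = s^2 + s*(-7/2 + 6*sqrt(2)) - 21*sqrt(2)
(2) = v^3 + 2*v^2 - 3*v
(3) = 6*q - t
(4) = 8*q^2 - 2*q*w - w^2
(5) = j - 5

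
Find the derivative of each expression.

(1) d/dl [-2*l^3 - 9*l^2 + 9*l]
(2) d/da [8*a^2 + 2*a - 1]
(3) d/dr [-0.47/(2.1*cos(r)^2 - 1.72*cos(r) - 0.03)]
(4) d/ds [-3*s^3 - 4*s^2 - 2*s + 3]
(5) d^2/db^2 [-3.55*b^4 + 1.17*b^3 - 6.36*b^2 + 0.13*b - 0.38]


(1) = -6*l^2 - 18*l + 9
(2) = 16*a + 2
(3) = (0.8084 - 1.974*cos(r))*sin(r)/(-2.1*cos(r)^2 + 1.72*cos(r) + 0.03)^2
(4) = -9*s^2 - 8*s - 2
(5) = -42.6*b^2 + 7.02*b - 12.72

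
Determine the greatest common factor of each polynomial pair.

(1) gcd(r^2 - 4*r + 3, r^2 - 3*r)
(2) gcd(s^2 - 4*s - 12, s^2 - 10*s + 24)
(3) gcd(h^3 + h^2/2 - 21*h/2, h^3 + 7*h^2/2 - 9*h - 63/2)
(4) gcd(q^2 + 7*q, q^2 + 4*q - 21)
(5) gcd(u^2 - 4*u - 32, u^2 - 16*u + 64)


(1) = gcd((r - 3)*(r - 1), r*(r - 3)) = r - 3
(2) = s - 6
(3) = h^2 + h/2 - 21/2
(4) = q + 7
(5) = u - 8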